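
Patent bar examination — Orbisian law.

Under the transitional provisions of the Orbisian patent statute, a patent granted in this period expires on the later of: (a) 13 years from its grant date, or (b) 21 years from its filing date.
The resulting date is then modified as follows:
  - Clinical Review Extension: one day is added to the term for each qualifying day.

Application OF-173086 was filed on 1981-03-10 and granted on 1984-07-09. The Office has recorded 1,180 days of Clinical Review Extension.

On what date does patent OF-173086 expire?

(a) grant + 13 years → 9 July 1997.
(b) filing + 21 years → 10 March 2002.
Later of the two: 10 March 2002.
Clinical Review Extension: +1180 days → 2 June 2005.

June 2, 2005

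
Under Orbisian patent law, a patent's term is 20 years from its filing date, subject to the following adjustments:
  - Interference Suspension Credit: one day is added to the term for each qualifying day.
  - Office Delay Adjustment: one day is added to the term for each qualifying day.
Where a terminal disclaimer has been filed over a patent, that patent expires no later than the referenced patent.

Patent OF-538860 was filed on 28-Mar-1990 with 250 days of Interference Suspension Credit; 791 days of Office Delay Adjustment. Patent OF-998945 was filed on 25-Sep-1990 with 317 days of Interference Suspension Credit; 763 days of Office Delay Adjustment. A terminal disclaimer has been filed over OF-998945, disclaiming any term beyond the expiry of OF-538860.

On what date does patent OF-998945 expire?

Natural term of OF-998945:
  Base: filing + 20 years → 25 September 2010.
  Interference Suspension Credit: +317 days → 8 August 2011.
  Office Delay Adjustment: +763 days → 9 September 2013.
Expiry of referenced patent OF-538860:
  Base: filing + 20 years → 28 March 2010.
  Interference Suspension Credit: +250 days → 3 December 2010.
  Office Delay Adjustment: +791 days → 1 February 2013.
Terminal disclaimer: OF-998945 expires on the earlier of 9 September 2013 and 1 February 2013.

2013-02-01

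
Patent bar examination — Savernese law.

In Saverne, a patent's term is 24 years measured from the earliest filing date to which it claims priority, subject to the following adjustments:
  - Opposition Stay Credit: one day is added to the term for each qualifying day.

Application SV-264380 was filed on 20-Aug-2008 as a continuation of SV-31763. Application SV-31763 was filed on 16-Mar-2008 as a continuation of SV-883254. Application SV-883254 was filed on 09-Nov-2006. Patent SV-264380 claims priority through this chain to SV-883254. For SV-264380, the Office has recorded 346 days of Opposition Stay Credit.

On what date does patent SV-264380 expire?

2031-10-21

Earliest priority filing: 9 November 2006.
Base term: 9 November 2006 + 24 years → 9 November 2030.
Opposition Stay Credit: +346 days → 21 October 2031.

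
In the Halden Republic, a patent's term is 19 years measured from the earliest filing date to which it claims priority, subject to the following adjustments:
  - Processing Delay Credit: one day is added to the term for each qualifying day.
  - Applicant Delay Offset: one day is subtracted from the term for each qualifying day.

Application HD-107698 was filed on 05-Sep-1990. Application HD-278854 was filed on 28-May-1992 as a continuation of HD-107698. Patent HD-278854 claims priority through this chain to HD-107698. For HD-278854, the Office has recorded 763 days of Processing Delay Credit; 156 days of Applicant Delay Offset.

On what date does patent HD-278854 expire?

2011-05-05

Earliest priority filing: 5 September 1990.
Base term: 5 September 1990 + 19 years → 5 September 2009.
Processing Delay Credit: +763 days → 8 October 2011.
Applicant Delay Offset: −156 days → 5 May 2011.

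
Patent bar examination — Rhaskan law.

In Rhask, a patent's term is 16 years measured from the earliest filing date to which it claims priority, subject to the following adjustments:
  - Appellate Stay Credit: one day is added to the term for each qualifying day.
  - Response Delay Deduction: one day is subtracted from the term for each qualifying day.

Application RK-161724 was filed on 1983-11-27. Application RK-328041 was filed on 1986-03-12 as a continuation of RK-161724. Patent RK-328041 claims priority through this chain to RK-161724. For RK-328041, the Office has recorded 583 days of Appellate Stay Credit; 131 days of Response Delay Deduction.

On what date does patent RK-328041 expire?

Earliest priority filing: 27 November 1983.
Base term: 27 November 1983 + 16 years → 27 November 1999.
Appellate Stay Credit: +583 days → 2 July 2001.
Response Delay Deduction: −131 days → 21 February 2001.

2001-02-21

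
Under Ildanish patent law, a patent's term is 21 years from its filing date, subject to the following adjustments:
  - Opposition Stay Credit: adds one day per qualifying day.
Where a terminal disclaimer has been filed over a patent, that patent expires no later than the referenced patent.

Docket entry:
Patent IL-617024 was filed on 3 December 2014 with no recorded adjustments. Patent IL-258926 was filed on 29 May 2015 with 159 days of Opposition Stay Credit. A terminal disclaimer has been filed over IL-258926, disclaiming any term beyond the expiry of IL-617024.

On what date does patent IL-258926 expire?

2035-12-03

Natural term of IL-258926:
  Base: filing + 21 years → 29 May 2036.
  Opposition Stay Credit: +159 days → 4 November 2036.
Expiry of referenced patent IL-617024:
  Base: filing + 21 years → 3 December 2035.
Terminal disclaimer: IL-258926 expires on the earlier of 4 November 2036 and 3 December 2035.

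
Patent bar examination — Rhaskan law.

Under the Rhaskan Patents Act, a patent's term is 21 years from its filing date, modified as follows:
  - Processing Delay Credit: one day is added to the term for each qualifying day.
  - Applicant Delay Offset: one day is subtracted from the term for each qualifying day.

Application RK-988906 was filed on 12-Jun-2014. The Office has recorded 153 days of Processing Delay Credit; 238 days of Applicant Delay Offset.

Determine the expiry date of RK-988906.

Base term: filing date + 21 years → 12 June 2035.
Processing Delay Credit: +153 days → 12 November 2035.
Applicant Delay Offset: −238 days → 19 March 2035.

2035-03-19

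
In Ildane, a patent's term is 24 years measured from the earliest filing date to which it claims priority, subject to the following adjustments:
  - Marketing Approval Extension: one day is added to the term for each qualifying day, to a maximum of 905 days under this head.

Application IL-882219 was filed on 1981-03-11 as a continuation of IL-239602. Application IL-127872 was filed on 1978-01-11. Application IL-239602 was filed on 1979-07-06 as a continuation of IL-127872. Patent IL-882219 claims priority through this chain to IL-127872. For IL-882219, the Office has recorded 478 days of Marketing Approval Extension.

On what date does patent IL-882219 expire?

2003-05-04

Earliest priority filing: 11 January 1978.
Base term: 11 January 1978 + 24 years → 11 January 2002.
Marketing Approval Extension: 478 days (within the 905-day cap) → +478 days → 4 May 2003.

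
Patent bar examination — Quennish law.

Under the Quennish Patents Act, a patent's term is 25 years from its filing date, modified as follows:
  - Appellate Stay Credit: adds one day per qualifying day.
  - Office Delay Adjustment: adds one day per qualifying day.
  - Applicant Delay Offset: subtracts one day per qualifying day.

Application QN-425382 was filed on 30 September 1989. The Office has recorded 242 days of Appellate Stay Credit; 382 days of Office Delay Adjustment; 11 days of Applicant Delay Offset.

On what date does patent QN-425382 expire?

2016-06-04

Base term: filing date + 25 years → 30 September 2014.
Appellate Stay Credit: +242 days → 30 May 2015.
Office Delay Adjustment: +382 days → 15 June 2016.
Applicant Delay Offset: −11 days → 4 June 2016.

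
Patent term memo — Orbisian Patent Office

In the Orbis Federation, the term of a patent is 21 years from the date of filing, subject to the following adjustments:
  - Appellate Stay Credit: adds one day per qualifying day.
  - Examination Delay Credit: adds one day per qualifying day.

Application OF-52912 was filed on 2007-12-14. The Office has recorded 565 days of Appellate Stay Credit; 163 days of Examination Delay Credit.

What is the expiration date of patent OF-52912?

Base term: filing date + 21 years → 14 December 2028.
Appellate Stay Credit: +565 days → 2 July 2030.
Examination Delay Credit: +163 days → 12 December 2030.

December 12, 2030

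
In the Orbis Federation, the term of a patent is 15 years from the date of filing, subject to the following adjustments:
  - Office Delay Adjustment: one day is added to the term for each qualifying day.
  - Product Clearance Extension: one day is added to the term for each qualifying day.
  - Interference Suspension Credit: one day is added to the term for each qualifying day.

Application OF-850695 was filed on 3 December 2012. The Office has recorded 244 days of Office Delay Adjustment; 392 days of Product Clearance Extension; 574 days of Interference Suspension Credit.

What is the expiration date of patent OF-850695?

2031-03-27

Base term: filing date + 15 years → 3 December 2027.
Office Delay Adjustment: +244 days → 3 August 2028.
Product Clearance Extension: +392 days → 30 August 2029.
Interference Suspension Credit: +574 days → 27 March 2031.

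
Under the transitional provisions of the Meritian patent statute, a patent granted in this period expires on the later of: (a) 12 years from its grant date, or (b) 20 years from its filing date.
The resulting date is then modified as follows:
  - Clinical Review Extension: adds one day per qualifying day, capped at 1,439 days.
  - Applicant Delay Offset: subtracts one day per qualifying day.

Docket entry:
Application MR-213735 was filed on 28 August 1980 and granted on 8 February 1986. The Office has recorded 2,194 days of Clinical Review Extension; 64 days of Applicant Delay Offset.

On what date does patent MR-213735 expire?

(a) grant + 12 years → 8 February 1998.
(b) filing + 20 years → 28 August 2000.
Later of the two: 28 August 2000.
Clinical Review Extension: 2194 days claimed exceeds the 1439-day cap, so +1439 days → 6 August 2004.
Applicant Delay Offset: −64 days → 3 June 2004.

2004-06-03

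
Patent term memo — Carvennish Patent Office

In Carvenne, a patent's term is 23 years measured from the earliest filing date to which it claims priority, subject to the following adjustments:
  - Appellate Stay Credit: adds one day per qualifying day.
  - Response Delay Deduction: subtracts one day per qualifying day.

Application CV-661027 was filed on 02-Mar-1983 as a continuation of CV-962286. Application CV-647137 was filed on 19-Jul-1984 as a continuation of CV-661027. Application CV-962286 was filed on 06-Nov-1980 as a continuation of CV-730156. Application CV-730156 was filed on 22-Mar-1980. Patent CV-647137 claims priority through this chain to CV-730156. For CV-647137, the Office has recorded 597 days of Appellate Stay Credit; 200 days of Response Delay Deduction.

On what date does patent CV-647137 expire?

2004-04-22

Earliest priority filing: 22 March 1980.
Base term: 22 March 1980 + 23 years → 22 March 2003.
Appellate Stay Credit: +597 days → 8 November 2004.
Response Delay Deduction: −200 days → 22 April 2004.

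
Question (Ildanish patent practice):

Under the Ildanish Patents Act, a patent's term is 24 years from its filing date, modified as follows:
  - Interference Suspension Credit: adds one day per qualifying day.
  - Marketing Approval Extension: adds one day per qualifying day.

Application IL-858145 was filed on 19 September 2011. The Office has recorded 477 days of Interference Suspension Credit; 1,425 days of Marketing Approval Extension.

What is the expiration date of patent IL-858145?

Base term: filing date + 24 years → 19 September 2035.
Interference Suspension Credit: +477 days → 8 January 2037.
Marketing Approval Extension: +1425 days → 3 December 2040.

December 3, 2040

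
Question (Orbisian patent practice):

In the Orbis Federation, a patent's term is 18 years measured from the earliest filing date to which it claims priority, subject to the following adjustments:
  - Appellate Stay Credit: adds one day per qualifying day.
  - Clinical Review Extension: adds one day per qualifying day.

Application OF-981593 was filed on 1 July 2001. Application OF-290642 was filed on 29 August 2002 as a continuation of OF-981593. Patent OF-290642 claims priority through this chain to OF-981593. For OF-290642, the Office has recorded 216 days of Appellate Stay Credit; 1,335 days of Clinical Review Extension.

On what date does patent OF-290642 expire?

Earliest priority filing: 1 July 2001.
Base term: 1 July 2001 + 18 years → 1 July 2019.
Appellate Stay Credit: +216 days → 2 February 2020.
Clinical Review Extension: +1335 days → 29 September 2023.

2023-09-29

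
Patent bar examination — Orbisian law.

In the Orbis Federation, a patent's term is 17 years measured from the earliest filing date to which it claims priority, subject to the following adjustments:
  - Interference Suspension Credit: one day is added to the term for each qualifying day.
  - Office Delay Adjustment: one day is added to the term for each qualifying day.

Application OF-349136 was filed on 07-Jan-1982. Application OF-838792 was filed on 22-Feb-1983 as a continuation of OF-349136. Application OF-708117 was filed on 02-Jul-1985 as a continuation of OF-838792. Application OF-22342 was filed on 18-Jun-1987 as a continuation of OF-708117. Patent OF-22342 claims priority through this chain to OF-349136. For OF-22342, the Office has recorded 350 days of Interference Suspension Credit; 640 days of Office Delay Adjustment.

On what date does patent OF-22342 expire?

Earliest priority filing: 7 January 1982.
Base term: 7 January 1982 + 17 years → 7 January 1999.
Interference Suspension Credit: +350 days → 23 December 1999.
Office Delay Adjustment: +640 days → 23 September 2001.

2001-09-23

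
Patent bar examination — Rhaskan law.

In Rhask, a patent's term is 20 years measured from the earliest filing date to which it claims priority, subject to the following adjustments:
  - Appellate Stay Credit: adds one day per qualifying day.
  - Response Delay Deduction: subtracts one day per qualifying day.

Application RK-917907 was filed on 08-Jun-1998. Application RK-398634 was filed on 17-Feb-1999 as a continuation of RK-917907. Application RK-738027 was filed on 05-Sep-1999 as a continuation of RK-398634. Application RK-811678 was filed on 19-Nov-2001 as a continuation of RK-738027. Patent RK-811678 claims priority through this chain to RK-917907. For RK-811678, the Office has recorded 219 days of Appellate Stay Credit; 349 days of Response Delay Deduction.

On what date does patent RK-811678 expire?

Earliest priority filing: 8 June 1998.
Base term: 8 June 1998 + 20 years → 8 June 2018.
Appellate Stay Credit: +219 days → 13 January 2019.
Response Delay Deduction: −349 days → 29 January 2018.

2018-01-29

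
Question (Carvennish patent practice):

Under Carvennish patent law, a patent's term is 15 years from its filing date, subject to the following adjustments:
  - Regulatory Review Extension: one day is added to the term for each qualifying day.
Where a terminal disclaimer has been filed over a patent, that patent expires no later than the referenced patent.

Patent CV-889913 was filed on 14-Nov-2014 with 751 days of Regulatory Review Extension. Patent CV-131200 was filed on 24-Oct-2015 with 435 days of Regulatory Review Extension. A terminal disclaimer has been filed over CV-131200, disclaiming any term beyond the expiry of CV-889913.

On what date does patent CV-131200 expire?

December 5, 2031

Natural term of CV-131200:
  Base: filing + 15 years → 24 October 2030.
  Regulatory Review Extension: +435 days → 2 January 2032.
Expiry of referenced patent CV-889913:
  Base: filing + 15 years → 14 November 2029.
  Regulatory Review Extension: +751 days → 5 December 2031.
Terminal disclaimer: CV-131200 expires on the earlier of 2 January 2032 and 5 December 2031.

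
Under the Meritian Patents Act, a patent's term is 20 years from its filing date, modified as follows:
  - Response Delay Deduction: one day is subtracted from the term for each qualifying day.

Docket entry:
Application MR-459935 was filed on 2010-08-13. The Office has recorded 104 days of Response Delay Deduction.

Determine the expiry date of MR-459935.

May 1, 2030

Base term: filing date + 20 years → 13 August 2030.
Response Delay Deduction: −104 days → 1 May 2030.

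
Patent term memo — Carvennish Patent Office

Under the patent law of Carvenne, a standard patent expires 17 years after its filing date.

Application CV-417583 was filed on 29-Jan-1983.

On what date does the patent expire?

January 29, 2000

Filing date + 17 years → 29 January 2000.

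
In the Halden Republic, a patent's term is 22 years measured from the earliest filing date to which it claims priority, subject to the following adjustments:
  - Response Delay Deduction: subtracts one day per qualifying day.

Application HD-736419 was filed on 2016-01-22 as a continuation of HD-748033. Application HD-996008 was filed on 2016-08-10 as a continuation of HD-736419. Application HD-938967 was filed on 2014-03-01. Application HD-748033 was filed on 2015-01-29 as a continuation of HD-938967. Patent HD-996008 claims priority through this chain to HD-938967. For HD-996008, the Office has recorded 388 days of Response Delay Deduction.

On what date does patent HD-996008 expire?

Earliest priority filing: 1 March 2014.
Base term: 1 March 2014 + 22 years → 1 March 2036.
Response Delay Deduction: −388 days → 7 February 2035.

2035-02-07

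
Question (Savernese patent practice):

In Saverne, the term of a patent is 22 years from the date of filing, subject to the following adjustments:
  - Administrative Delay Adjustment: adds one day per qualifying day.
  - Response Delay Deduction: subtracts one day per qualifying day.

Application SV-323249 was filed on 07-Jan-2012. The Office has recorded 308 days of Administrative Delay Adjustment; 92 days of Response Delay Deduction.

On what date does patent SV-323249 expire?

2034-08-11

Base term: filing date + 22 years → 7 January 2034.
Administrative Delay Adjustment: +308 days → 11 November 2034.
Response Delay Deduction: −92 days → 11 August 2034.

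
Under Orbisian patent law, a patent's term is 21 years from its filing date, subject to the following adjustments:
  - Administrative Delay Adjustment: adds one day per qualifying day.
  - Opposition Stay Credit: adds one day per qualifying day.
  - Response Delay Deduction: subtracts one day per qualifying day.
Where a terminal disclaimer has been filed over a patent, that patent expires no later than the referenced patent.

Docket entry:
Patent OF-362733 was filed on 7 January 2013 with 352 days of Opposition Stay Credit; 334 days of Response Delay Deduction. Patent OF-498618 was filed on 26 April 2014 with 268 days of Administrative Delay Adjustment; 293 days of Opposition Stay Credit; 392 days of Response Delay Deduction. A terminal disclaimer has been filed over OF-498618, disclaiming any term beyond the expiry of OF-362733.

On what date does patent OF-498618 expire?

January 25, 2034

Natural term of OF-498618:
  Base: filing + 21 years → 26 April 2035.
  Administrative Delay Adjustment: +268 days → 19 January 2036.
  Opposition Stay Credit: +293 days → 7 November 2036.
  Response Delay Deduction: −392 days → 12 October 2035.
Expiry of referenced patent OF-362733:
  Base: filing + 21 years → 7 January 2034.
  Opposition Stay Credit: +352 days → 25 December 2034.
  Response Delay Deduction: −334 days → 25 January 2034.
Terminal disclaimer: OF-498618 expires on the earlier of 12 October 2035 and 25 January 2034.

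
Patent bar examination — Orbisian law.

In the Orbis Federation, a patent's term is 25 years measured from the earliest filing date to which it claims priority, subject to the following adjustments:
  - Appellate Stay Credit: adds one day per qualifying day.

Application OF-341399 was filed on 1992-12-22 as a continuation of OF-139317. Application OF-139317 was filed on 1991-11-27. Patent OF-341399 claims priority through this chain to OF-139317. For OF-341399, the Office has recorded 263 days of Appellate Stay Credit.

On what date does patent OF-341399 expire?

2017-08-17

Earliest priority filing: 27 November 1991.
Base term: 27 November 1991 + 25 years → 27 November 2016.
Appellate Stay Credit: +263 days → 17 August 2017.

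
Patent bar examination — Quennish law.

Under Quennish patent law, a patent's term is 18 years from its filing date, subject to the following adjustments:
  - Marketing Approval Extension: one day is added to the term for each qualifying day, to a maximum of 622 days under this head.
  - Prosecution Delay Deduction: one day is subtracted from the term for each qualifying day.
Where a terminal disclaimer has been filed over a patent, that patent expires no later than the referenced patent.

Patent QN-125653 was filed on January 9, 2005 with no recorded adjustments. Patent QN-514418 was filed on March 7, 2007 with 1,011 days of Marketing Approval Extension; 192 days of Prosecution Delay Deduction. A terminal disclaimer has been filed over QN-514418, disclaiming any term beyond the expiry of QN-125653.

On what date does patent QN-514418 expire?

January 9, 2023

Natural term of QN-514418:
  Base: filing + 18 years → 7 March 2025.
  Marketing Approval Extension: 1011 days claimed exceeds the 622-day cap, so +622 days → 19 November 2026.
  Prosecution Delay Deduction: −192 days → 11 May 2026.
Expiry of referenced patent QN-125653:
  Base: filing + 18 years → 9 January 2023.
Terminal disclaimer: QN-514418 expires on the earlier of 11 May 2026 and 9 January 2023.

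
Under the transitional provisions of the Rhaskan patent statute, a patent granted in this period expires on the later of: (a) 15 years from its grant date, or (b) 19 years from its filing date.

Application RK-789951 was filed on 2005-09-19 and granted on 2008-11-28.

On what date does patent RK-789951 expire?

(a) grant + 15 years → 28 November 2023.
(b) filing + 19 years → 19 September 2024.
Later of the two: 19 September 2024.

September 19, 2024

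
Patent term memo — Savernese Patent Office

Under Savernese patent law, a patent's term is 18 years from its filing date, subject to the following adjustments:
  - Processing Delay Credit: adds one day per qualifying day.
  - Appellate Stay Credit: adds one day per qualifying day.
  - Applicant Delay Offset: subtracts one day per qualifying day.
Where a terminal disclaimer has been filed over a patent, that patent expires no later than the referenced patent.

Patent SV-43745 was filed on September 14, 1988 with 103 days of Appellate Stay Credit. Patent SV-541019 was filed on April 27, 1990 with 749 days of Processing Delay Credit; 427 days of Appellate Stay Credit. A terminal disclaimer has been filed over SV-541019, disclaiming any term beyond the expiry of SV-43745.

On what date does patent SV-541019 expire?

2006-12-26

Natural term of SV-541019:
  Base: filing + 18 years → 27 April 2008.
  Processing Delay Credit: +749 days → 16 May 2010.
  Appellate Stay Credit: +427 days → 17 July 2011.
Expiry of referenced patent SV-43745:
  Base: filing + 18 years → 14 September 2006.
  Appellate Stay Credit: +103 days → 26 December 2006.
Terminal disclaimer: SV-541019 expires on the earlier of 17 July 2011 and 26 December 2006.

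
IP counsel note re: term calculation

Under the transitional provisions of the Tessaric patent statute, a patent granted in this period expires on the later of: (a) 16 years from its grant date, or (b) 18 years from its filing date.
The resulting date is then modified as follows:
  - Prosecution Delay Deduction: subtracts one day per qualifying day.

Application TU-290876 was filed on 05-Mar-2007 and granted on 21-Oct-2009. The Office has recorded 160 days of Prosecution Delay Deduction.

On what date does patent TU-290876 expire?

(a) grant + 16 years → 21 October 2025.
(b) filing + 18 years → 5 March 2025.
Later of the two: 21 October 2025.
Prosecution Delay Deduction: −160 days → 14 May 2025.

2025-05-14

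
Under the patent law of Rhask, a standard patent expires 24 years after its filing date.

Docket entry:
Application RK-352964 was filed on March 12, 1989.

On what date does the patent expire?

Filing date + 24 years → 12 March 2013.

March 12, 2013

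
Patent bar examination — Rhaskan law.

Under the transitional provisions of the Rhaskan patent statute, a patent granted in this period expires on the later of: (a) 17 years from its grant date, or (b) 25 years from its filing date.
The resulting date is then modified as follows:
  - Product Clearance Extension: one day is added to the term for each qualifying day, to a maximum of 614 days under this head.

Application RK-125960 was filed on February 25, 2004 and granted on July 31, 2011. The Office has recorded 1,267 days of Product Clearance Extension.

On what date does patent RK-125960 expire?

2030-11-01

(a) grant + 17 years → 31 July 2028.
(b) filing + 25 years → 25 February 2029.
Later of the two: 25 February 2029.
Product Clearance Extension: 1267 days claimed exceeds the 614-day cap, so +614 days → 1 November 2030.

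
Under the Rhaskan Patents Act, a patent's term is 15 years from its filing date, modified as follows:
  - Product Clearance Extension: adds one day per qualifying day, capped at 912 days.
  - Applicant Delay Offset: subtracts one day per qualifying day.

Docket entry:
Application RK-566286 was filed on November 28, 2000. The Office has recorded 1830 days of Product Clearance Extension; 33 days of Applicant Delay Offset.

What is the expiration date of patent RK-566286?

Base term: filing date + 15 years → 28 November 2015.
Product Clearance Extension: 1830 days claimed exceeds the 912-day cap, so +912 days → 28 May 2018.
Applicant Delay Offset: −33 days → 25 April 2018.

April 25, 2018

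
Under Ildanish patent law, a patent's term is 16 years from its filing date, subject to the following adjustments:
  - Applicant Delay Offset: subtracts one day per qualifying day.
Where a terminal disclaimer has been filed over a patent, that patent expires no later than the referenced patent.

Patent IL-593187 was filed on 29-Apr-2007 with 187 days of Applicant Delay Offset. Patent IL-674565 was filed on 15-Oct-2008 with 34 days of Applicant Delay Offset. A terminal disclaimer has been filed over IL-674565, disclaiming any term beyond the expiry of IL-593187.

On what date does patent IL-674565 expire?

Natural term of IL-674565:
  Base: filing + 16 years → 15 October 2024.
  Applicant Delay Offset: −34 days → 11 September 2024.
Expiry of referenced patent IL-593187:
  Base: filing + 16 years → 29 April 2023.
  Applicant Delay Offset: −187 days → 24 October 2022.
Terminal disclaimer: IL-674565 expires on the earlier of 11 September 2024 and 24 October 2022.

October 24, 2022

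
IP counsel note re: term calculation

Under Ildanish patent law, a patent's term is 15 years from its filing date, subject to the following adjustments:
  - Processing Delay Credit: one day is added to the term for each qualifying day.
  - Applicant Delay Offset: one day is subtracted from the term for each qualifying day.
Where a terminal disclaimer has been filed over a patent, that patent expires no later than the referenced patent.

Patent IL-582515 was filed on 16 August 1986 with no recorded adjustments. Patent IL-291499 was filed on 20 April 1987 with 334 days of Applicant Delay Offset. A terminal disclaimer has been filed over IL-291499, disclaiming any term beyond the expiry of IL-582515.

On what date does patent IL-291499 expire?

Natural term of IL-291499:
  Base: filing + 15 years → 20 April 2002.
  Applicant Delay Offset: −334 days → 21 May 2001.
Expiry of referenced patent IL-582515:
  Base: filing + 15 years → 16 August 2001.
Terminal disclaimer: IL-291499 expires on the earlier of 21 May 2001 and 16 August 2001.

May 21, 2001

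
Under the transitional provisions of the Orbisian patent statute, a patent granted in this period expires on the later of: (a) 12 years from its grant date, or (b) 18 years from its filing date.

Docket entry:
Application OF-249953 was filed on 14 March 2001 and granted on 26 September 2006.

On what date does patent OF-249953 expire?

2019-03-14

(a) grant + 12 years → 26 September 2018.
(b) filing + 18 years → 14 March 2019.
Later of the two: 14 March 2019.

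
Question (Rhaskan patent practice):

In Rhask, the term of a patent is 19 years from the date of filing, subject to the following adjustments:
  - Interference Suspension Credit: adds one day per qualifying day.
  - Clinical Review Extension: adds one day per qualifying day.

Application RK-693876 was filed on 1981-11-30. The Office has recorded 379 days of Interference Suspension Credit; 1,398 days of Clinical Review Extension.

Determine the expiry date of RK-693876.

Base term: filing date + 19 years → 30 November 2000.
Interference Suspension Credit: +379 days → 14 December 2001.
Clinical Review Extension: +1398 days → 12 October 2005.

2005-10-12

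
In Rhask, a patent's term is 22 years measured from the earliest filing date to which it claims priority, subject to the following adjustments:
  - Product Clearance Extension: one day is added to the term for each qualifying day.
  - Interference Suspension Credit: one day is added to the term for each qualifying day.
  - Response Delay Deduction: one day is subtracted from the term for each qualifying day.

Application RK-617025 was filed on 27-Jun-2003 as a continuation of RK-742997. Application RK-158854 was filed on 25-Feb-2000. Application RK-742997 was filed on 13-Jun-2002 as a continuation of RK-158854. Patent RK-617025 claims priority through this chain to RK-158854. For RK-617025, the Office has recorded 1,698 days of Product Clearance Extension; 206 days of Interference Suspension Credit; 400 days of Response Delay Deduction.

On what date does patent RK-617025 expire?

April 9, 2026

Earliest priority filing: 25 February 2000.
Base term: 25 February 2000 + 22 years → 25 February 2022.
Product Clearance Extension: +1698 days → 20 October 2026.
Interference Suspension Credit: +206 days → 14 May 2027.
Response Delay Deduction: −400 days → 9 April 2026.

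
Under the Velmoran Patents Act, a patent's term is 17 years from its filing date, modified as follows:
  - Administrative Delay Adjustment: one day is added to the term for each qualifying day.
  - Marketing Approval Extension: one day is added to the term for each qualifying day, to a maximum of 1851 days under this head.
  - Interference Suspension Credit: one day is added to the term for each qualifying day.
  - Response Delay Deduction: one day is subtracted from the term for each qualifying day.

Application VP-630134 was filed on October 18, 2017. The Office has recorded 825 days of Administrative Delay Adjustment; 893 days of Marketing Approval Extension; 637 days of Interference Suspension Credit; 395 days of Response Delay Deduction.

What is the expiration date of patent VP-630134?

Base term: filing date + 17 years → 18 October 2034.
Administrative Delay Adjustment: +825 days → 20 January 2037.
Marketing Approval Extension: 893 days (within the 1851-day cap) → +893 days → 2 July 2039.
Interference Suspension Credit: +637 days → 30 March 2041.
Response Delay Deduction: −395 days → 29 February 2040.

2040-02-29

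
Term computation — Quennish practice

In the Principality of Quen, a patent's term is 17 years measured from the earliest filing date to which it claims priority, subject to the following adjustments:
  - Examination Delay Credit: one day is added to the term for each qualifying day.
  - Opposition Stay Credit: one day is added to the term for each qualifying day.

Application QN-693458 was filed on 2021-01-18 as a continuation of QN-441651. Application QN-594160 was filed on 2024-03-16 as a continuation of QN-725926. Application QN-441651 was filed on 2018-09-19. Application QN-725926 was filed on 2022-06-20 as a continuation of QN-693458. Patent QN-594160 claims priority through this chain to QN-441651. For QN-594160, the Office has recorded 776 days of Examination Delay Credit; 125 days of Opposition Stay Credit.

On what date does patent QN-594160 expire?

March 8, 2038

Earliest priority filing: 19 September 2018.
Base term: 19 September 2018 + 17 years → 19 September 2035.
Examination Delay Credit: +776 days → 3 November 2037.
Opposition Stay Credit: +125 days → 8 March 2038.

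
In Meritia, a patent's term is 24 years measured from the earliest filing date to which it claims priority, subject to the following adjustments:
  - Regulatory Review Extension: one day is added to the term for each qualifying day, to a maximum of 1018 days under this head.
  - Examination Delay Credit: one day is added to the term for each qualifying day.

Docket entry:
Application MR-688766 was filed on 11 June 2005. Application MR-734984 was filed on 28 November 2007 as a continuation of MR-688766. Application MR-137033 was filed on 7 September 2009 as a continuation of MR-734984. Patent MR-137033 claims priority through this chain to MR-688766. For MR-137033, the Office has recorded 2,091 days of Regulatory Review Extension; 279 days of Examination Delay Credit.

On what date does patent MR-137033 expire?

Earliest priority filing: 11 June 2005.
Base term: 11 June 2005 + 24 years → 11 June 2029.
Regulatory Review Extension: 2091 days claimed exceeds the 1018-day cap, so +1018 days → 25 March 2032.
Examination Delay Credit: +279 days → 29 December 2032.

December 29, 2032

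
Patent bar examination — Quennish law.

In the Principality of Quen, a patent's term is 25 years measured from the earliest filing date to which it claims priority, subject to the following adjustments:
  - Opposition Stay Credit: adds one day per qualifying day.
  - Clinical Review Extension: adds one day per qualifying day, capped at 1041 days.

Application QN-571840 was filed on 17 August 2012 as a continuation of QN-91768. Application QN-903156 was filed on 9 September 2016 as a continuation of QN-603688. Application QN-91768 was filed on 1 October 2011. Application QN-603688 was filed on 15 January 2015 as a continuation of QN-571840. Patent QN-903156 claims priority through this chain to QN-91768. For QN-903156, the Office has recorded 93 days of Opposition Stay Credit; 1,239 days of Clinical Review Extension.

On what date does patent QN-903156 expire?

2039-11-09

Earliest priority filing: 1 October 2011.
Base term: 1 October 2011 + 25 years → 1 October 2036.
Opposition Stay Credit: +93 days → 2 January 2037.
Clinical Review Extension: 1239 days claimed exceeds the 1041-day cap, so +1041 days → 9 November 2039.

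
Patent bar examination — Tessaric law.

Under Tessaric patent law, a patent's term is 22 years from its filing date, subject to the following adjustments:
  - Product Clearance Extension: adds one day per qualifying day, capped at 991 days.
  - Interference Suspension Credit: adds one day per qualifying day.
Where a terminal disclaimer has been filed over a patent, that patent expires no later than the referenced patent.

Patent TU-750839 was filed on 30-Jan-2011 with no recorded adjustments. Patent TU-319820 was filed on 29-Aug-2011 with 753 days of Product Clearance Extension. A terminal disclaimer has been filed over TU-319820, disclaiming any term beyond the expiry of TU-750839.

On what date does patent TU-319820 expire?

Natural term of TU-319820:
  Base: filing + 22 years → 29 August 2033.
  Product Clearance Extension: 753 days (within the 991-day cap) → +753 days → 21 September 2035.
Expiry of referenced patent TU-750839:
  Base: filing + 22 years → 30 January 2033.
Terminal disclaimer: TU-319820 expires on the earlier of 21 September 2035 and 30 January 2033.

January 30, 2033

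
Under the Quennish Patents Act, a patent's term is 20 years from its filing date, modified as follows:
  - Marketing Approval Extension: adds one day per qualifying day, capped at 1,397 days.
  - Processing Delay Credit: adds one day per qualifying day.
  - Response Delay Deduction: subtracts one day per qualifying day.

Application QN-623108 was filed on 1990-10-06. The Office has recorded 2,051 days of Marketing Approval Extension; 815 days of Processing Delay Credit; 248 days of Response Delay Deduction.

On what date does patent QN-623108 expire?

2016-02-21

Base term: filing date + 20 years → 6 October 2010.
Marketing Approval Extension: 2051 days claimed exceeds the 1397-day cap, so +1397 days → 3 August 2014.
Processing Delay Credit: +815 days → 26 October 2016.
Response Delay Deduction: −248 days → 21 February 2016.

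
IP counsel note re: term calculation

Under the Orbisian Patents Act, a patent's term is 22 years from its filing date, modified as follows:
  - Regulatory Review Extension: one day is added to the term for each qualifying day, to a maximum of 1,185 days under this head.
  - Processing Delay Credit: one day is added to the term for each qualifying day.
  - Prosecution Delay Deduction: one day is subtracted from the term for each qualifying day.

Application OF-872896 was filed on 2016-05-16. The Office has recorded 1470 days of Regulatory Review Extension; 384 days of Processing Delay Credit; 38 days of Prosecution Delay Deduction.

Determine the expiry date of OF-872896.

Base term: filing date + 22 years → 16 May 2038.
Regulatory Review Extension: 1470 days claimed exceeds the 1185-day cap, so +1185 days → 13 August 2041.
Processing Delay Credit: +384 days → 1 September 2042.
Prosecution Delay Deduction: −38 days → 25 July 2042.

2042-07-25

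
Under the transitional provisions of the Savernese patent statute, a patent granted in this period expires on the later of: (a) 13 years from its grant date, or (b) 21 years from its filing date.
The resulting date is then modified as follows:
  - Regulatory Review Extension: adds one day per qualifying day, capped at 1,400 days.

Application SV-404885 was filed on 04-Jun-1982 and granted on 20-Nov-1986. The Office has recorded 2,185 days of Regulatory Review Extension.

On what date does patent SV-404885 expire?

(a) grant + 13 years → 20 November 1999.
(b) filing + 21 years → 4 June 2003.
Later of the two: 4 June 2003.
Regulatory Review Extension: 2185 days claimed exceeds the 1400-day cap, so +1400 days → 4 April 2007.

2007-04-04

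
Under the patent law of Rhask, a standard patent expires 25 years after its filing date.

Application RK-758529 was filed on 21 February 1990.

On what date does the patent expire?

2015-02-21

Filing date + 25 years → 21 February 2015.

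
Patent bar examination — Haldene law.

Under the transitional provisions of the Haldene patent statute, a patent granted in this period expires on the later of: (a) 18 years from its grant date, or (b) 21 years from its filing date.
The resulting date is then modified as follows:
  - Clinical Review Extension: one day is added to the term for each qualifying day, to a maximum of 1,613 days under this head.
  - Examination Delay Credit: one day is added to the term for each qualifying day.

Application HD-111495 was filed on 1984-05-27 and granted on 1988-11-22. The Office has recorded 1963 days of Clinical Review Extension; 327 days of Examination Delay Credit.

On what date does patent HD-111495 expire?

2012-03-15

(a) grant + 18 years → 22 November 2006.
(b) filing + 21 years → 27 May 2005.
Later of the two: 22 November 2006.
Clinical Review Extension: 1963 days claimed exceeds the 1613-day cap, so +1613 days → 23 April 2011.
Examination Delay Credit: +327 days → 15 March 2012.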